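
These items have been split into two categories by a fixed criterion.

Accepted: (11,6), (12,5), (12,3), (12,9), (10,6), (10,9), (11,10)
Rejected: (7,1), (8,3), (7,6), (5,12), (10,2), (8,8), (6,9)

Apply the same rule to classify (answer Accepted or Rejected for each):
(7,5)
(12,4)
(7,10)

All 'Accepted' examples share one property — first > second AND sum ≥ 15 — and every 'Rejected' example lacks it.

Rejected, Accepted, Rejected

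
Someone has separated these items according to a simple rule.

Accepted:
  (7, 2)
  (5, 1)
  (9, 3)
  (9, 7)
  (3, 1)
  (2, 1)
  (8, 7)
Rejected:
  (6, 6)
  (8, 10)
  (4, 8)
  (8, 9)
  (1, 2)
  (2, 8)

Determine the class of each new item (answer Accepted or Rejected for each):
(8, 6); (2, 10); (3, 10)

Comparing the two groups points to one rule — first > second.
Accepted: (8, 6), since 8 > 6.
Rejected: (2, 10), since 2 < 10.
Rejected: (3, 10), since 3 < 10.

Accepted, Rejected, Rejected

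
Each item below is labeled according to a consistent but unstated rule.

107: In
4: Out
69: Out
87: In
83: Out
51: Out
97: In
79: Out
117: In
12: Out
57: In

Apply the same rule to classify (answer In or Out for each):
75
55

'In' ⟺ ends in digit 7.
75 — last digit 5, hence Out. 55 — last digit 5, hence Out.

Out, Out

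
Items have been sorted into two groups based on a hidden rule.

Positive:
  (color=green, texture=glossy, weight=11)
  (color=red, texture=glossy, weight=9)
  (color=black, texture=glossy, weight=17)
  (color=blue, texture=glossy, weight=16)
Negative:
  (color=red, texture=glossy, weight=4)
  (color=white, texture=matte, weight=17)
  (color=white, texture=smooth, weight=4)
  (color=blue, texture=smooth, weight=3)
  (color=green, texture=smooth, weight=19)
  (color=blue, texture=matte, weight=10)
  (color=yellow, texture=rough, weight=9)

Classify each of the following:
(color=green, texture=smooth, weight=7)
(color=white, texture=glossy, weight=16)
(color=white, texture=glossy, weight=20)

One predicate separates the groups cleanly: texture is glossy AND weight ≥ 9.
(color=green, texture=smooth, weight=7) → texture is smooth, weight = 7 → Negative.
(color=white, texture=glossy, weight=16) → texture is glossy, weight = 16 → Positive.
(color=white, texture=glossy, weight=20) → texture is glossy, weight = 20 → Positive.

Negative, Positive, Positive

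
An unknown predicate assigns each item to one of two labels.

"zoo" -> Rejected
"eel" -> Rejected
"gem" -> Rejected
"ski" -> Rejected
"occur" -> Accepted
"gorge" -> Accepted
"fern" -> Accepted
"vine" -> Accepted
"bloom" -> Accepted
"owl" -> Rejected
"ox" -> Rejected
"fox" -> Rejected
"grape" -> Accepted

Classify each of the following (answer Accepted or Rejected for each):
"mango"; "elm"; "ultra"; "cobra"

The common property of the 'Accepted' items is: length ≥ 4. No 'Rejected' item has it.
"mango": length 5, matches → Accepted. "elm": length 3, does not fit → Rejected. "ultra": length 5, matches → Accepted. "cobra": length 5, matches → Accepted.

Accepted, Rejected, Accepted, Accepted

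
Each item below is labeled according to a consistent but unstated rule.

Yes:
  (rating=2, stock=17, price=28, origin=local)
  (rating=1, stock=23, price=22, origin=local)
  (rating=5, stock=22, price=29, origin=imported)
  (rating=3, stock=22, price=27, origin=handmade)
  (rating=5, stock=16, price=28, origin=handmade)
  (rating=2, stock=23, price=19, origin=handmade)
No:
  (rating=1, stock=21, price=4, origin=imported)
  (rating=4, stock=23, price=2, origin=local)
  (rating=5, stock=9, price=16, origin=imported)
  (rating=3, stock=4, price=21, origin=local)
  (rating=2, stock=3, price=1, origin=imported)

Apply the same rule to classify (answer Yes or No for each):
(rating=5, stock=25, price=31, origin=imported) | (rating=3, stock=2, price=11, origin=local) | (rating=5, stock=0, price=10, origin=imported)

Yes, No, No

Every 'Yes' example satisfies: stock ≥ 9 AND price ≥ 19. None of the 'No' examples do.
(rating=5, stock=25, price=31, origin=imported) → stock = 25, price = 31 → Yes.
(rating=3, stock=2, price=11, origin=local) → stock = 2, price = 11 → No.
(rating=5, stock=0, price=10, origin=imported) → stock = 0, price = 10 → No.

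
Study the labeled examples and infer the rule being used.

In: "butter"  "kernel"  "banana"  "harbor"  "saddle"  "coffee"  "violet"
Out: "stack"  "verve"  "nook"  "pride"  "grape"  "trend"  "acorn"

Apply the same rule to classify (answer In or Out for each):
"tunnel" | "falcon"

In, In

'In' ⟺ length 6.
"tunnel" — length 6, hence In. "falcon" — length 6, hence In.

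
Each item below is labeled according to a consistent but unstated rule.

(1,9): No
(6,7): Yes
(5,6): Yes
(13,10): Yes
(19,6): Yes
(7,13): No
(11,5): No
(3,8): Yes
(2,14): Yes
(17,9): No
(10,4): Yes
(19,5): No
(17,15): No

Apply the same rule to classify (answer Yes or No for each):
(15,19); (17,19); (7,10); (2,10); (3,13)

No, No, Yes, Yes, No

'Yes' ⟺ product is even.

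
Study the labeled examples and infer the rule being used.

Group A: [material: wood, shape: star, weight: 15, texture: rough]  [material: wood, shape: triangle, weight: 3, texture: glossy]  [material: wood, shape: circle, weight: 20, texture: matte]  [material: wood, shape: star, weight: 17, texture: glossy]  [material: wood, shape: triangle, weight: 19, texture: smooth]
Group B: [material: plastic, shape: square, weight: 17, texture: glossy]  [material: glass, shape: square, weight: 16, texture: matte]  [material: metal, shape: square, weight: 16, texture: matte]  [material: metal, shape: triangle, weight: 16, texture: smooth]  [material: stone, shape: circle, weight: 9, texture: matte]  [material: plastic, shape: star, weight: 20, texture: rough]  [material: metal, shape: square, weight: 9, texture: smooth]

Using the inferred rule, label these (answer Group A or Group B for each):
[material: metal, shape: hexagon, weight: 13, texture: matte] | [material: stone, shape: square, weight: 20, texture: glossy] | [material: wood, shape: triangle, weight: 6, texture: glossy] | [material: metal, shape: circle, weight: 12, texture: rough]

The pattern is that an item is 'Group A' exactly when: material is wood.

Group B, Group B, Group A, Group B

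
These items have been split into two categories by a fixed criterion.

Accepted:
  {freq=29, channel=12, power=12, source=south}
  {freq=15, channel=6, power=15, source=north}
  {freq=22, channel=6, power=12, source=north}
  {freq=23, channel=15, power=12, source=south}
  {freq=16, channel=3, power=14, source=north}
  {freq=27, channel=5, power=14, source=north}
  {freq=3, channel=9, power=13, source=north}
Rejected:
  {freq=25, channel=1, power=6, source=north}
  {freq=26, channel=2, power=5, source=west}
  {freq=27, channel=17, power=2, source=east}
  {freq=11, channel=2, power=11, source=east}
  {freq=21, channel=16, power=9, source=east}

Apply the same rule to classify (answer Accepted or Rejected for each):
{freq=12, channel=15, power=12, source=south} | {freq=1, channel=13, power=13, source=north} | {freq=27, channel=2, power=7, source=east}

Accepted, Accepted, Rejected

The rule appears to be: power ≥ 12.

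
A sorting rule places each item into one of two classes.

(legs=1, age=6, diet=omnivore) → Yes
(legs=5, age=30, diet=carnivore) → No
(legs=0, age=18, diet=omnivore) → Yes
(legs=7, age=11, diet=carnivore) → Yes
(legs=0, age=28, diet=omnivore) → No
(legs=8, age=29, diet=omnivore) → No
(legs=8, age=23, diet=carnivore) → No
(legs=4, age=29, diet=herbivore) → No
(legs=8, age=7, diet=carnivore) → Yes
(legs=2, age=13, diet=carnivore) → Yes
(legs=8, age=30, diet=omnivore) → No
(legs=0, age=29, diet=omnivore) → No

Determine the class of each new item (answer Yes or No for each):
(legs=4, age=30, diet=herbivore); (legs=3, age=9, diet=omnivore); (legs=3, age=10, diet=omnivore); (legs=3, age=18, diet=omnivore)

No, Yes, Yes, Yes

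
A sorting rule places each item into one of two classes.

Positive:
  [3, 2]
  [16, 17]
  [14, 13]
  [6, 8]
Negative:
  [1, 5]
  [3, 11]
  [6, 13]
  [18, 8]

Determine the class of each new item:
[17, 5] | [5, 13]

'Positive' ⟺ |first − second| ≤ 2.
[17, 5] — |17−5| = 12, hence Negative. [5, 13] — |5−13| = 8, hence Negative.

Negative, Negative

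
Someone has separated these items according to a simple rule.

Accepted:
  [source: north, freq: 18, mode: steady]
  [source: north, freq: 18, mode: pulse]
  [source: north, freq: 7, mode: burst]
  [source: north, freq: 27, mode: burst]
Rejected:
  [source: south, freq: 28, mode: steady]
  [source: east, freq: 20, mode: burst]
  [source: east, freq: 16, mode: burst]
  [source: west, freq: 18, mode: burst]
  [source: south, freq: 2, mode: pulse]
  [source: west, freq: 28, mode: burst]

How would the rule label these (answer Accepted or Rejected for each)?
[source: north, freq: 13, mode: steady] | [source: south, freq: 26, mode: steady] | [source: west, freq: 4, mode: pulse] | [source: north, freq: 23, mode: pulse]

Accepted, Rejected, Rejected, Accepted

Every 'Accepted' example satisfies: source is north. None of the 'Rejected' examples do.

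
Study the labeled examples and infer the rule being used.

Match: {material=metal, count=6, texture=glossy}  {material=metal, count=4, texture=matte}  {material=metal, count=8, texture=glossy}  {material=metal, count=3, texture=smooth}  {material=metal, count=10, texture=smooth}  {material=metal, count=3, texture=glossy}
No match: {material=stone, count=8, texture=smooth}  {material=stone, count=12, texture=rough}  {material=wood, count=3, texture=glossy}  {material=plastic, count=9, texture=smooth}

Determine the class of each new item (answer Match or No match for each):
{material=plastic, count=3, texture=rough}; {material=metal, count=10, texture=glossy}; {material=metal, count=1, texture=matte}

Rule: material is metal. This holds for each 'Match' example and fails for each 'No match' one.
{material=plastic, count=3, texture=rough}: material is plastic — lacks this property, so No match.
{material=metal, count=10, texture=glossy}: material is metal — passes, so Match.
{material=metal, count=1, texture=matte}: material is metal — passes, so Match.

No match, Match, Match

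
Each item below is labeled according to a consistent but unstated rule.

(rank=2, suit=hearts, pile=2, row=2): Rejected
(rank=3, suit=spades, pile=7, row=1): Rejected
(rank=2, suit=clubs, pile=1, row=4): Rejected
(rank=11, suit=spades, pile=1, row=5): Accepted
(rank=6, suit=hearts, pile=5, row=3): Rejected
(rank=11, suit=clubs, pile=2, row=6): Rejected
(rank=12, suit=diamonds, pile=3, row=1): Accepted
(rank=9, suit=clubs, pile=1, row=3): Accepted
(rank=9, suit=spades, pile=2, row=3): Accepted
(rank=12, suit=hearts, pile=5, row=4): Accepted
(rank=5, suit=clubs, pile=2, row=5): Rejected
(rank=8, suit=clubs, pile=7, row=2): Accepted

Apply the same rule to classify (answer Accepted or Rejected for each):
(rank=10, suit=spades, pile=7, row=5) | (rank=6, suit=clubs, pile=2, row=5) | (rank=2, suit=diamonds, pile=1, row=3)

Accepted, Rejected, Rejected

The simplest hypothesis consistent with all the labels is: rank ≥ 8 AND row ≤ 5.
(rank=10, suit=spades, pile=7, row=5) → rank = 10, row = 5 → Accepted. (rank=6, suit=clubs, pile=2, row=5) → rank = 6, row = 5 → Rejected. (rank=2, suit=diamonds, pile=1, row=3) → rank = 2, row = 3 → Rejected.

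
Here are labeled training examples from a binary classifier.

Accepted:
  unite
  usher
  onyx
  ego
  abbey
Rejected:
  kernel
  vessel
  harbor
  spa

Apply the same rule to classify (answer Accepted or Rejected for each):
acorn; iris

The rule appears to be: starts with a vowel.

Accepted, Accepted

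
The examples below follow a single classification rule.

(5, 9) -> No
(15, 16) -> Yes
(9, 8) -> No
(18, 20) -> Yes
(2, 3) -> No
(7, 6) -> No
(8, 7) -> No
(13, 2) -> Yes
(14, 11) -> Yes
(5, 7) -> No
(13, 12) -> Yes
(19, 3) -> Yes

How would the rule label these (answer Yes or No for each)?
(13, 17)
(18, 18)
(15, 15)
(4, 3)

Yes, Yes, Yes, No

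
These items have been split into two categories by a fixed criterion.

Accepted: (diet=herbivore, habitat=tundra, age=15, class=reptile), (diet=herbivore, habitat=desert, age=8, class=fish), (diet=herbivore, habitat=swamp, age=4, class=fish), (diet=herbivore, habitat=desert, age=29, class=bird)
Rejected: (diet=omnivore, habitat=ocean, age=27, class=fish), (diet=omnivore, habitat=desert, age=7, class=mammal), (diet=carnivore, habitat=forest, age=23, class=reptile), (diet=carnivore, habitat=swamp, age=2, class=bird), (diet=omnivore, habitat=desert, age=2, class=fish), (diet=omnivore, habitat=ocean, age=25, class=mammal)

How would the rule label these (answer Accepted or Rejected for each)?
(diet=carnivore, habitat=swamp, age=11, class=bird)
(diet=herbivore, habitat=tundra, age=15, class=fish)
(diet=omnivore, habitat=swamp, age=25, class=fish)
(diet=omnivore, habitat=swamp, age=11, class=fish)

The pattern is that an item is 'Accepted' exactly when: diet is herbivore.

Rejected, Accepted, Rejected, Rejected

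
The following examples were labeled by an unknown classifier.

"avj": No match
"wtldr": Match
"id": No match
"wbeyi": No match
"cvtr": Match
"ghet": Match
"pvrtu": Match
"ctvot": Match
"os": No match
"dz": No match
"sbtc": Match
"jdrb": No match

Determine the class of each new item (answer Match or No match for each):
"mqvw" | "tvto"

Every 'Match' example satisfies: contains 't'. None of the 'No match' examples do.
"mqvw" → no 't' → No match. "tvto" → has 't' → Match.

No match, Match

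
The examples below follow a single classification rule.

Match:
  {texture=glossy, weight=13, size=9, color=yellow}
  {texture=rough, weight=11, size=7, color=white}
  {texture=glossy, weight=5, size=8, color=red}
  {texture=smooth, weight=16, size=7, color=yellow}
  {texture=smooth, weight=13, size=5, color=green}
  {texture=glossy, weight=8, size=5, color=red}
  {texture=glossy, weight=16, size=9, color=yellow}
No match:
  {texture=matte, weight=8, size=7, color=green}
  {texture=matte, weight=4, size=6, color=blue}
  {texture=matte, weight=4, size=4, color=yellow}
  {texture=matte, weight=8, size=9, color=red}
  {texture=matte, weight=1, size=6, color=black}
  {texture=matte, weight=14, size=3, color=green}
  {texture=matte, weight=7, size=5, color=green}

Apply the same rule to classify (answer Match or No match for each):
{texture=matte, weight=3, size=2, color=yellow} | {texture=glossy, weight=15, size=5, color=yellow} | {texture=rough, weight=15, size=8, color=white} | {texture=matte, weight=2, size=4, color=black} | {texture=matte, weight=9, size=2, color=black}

The distinguishing property — texture is not matte — holds for all the 'Match' cases and none of the 'No match' cases.
No match: {texture=matte, weight=3, size=2, color=yellow}, since texture is matte.
Match: {texture=glossy, weight=15, size=5, color=yellow}, since texture is glossy.
Match: {texture=rough, weight=15, size=8, color=white}, since texture is rough.
No match: {texture=matte, weight=2, size=4, color=black}, since texture is matte.
No match: {texture=matte, weight=9, size=2, color=black}, since texture is matte.

No match, Match, Match, No match, No match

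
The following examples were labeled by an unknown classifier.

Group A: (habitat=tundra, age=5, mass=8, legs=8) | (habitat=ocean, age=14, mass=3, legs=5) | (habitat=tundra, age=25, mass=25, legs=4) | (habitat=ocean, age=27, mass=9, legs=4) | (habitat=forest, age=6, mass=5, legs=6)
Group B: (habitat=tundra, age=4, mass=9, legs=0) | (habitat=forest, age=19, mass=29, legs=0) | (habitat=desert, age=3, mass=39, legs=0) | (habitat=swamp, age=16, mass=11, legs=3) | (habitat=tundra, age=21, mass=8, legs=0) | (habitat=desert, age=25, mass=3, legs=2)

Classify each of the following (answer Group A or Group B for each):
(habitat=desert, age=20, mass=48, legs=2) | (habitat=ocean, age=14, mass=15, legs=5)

A rule that fits every label: legs ≥ 4 — true of each 'Group A' example, false of each 'Group B' one.
(habitat=desert, age=20, mass=48, legs=2) — legs = 2, hence Group B. (habitat=ocean, age=14, mass=15, legs=5) — legs = 5, hence Group A.

Group B, Group A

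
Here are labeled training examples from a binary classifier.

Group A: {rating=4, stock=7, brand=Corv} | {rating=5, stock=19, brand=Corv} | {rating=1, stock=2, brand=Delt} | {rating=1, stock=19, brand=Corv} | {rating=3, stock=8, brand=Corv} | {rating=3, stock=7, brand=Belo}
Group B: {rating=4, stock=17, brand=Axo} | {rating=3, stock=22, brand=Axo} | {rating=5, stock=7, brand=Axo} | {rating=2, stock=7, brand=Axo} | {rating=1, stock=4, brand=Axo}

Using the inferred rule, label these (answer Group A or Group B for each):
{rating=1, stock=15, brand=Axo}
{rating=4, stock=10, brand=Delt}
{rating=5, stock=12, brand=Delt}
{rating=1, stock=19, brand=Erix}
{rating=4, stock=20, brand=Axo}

Group B, Group A, Group A, Group A, Group B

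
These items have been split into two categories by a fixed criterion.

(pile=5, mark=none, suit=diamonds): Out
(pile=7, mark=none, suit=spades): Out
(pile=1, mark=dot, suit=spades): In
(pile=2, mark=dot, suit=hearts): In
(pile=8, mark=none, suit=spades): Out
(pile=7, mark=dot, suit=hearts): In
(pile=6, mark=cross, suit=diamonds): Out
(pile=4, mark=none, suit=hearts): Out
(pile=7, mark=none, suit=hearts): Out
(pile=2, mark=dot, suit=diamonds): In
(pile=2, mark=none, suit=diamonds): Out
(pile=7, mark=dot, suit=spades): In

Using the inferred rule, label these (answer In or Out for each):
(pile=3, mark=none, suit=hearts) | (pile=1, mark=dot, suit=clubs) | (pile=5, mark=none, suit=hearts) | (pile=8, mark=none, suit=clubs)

Out, In, Out, Out

The distinguishing property — mark is dot — holds for all the 'In' cases and none of the 'Out' cases.
(pile=3, mark=none, suit=hearts) — mark is none, hence Out.
(pile=1, mark=dot, suit=clubs) — mark is dot, hence In.
(pile=5, mark=none, suit=hearts) — mark is none, hence Out.
(pile=8, mark=none, suit=clubs) — mark is none, hence Out.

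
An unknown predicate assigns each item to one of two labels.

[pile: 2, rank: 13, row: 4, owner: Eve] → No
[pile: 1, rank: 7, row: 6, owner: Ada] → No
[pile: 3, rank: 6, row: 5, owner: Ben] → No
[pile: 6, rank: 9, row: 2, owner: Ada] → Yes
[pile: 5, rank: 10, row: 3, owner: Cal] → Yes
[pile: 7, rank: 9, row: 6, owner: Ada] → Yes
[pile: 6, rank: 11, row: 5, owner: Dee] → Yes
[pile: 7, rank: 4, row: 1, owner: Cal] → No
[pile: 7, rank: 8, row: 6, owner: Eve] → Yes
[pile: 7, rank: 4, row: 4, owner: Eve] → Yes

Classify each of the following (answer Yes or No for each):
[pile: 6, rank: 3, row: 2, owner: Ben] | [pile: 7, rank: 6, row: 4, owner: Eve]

Yes, Yes

The simplest hypothesis consistent with all the labels is: row ≥ 2 AND pile ≥ 5.
[pile: 6, rank: 3, row: 2, owner: Ben]: row = 2, pile = 6, matches → Yes.
[pile: 7, rank: 6, row: 4, owner: Eve]: row = 4, pile = 7, matches → Yes.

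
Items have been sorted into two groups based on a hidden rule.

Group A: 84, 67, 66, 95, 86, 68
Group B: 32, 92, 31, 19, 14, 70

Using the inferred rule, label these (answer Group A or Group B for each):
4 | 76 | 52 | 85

Group B, Group A, Group B, Group A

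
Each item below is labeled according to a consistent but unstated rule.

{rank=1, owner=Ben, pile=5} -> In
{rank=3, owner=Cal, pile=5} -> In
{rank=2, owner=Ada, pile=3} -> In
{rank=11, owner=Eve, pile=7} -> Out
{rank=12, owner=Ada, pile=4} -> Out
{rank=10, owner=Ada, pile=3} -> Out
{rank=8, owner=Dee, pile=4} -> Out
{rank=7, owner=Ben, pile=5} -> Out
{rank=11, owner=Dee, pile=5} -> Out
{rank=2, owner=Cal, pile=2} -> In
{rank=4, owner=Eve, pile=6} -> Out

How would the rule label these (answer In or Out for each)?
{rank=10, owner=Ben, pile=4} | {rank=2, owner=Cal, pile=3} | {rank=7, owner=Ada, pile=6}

Rule: rank ≤ 3. This holds for each 'In' example and fails for each 'Out' one.
{rank=10, owner=Ben, pile=4}: rank = 10 — doesn't match, so Out.
{rank=2, owner=Cal, pile=3}: rank = 2 — passes, so In.
{rank=7, owner=Ada, pile=6}: rank = 7 — doesn't match, so Out.

Out, In, Out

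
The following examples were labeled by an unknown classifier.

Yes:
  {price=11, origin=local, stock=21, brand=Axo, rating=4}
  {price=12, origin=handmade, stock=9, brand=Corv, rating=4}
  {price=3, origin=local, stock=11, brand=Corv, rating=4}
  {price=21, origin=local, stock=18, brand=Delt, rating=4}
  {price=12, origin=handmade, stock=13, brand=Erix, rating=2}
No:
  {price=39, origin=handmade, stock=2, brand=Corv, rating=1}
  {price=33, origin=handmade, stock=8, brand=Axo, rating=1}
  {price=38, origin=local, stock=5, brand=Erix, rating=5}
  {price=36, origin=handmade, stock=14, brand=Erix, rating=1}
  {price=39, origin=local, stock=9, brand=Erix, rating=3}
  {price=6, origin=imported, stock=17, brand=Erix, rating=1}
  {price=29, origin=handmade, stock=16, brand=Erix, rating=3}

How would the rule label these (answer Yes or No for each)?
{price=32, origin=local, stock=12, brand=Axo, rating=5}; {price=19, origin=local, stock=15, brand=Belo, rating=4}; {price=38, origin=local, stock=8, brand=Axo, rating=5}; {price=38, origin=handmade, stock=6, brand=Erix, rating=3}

No, Yes, No, No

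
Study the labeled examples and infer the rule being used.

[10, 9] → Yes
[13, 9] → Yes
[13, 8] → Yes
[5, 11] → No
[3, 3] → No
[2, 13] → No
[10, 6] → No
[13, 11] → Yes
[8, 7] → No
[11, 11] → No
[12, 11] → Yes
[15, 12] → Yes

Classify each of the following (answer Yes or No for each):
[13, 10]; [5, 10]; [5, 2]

Yes, No, No

The classifier is using: first > second AND sum ≥ 19.
[13, 10]: 13 > 10, 13+10 = 23, meets the rule → Yes. [5, 10]: 5 < 10, 5+10 = 15, does not pass → No. [5, 2]: 5 > 2, 5+2 = 7, does not pass → No.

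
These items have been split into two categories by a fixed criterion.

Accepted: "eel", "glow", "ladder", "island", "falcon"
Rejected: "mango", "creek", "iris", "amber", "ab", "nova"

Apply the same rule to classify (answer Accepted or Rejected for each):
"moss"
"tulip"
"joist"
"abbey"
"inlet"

Rejected, Accepted, Rejected, Rejected, Accepted

Every 'Accepted' example satisfies: contains 'l'. None of the 'Rejected' examples do.
Rejected: "moss", since no 'l'.
Accepted: "tulip", since has 'l'.
Rejected: "joist", since no 'l'.
Rejected: "abbey", since no 'l'.
Accepted: "inlet", since has 'l'.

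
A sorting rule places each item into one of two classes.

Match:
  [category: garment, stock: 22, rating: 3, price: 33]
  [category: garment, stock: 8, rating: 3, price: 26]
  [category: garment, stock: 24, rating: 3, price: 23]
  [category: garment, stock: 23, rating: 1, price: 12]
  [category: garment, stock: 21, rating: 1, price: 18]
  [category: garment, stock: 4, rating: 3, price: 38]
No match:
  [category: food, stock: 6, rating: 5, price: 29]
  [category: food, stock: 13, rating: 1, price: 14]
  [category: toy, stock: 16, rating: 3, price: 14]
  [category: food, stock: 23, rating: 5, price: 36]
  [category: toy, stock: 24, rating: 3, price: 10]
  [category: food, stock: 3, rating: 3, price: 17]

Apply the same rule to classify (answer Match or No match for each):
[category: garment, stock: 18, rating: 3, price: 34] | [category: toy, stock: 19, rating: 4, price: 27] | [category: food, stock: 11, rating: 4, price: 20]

Match, No match, No match

The classifier is using: category is garment.
[category: garment, stock: 18, rating: 3, price: 34] → category is garment → Match.
[category: toy, stock: 19, rating: 4, price: 27] → category is toy → No match.
[category: food, stock: 11, rating: 4, price: 20] → category is food → No match.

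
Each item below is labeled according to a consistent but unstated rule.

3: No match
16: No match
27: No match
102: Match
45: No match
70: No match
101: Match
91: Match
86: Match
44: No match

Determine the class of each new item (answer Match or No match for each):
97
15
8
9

Match, No match, No match, No match

Every 'Match' example satisfies: at least 86. None of the 'No match' examples do.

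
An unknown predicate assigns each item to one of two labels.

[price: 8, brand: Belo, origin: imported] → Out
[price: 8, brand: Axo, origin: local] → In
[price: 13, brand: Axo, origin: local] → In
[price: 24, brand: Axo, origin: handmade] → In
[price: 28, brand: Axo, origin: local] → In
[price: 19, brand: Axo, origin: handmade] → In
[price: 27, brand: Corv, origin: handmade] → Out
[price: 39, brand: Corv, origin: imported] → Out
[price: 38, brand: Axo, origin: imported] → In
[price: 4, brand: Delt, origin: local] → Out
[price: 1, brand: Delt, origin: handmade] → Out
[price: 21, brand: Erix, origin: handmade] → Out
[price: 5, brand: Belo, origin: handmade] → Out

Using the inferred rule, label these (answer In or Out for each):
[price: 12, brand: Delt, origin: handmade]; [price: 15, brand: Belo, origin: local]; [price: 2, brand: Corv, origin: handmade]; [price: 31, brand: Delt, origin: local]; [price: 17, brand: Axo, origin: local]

Looking at the examples, the only property every 'In' case has and every 'Out' case lacks is: brand is Axo.
Out: [price: 12, brand: Delt, origin: handmade], since brand is Delt. Out: [price: 15, brand: Belo, origin: local], since brand is Belo. Out: [price: 2, brand: Corv, origin: handmade], since brand is Corv. Out: [price: 31, brand: Delt, origin: local], since brand is Delt. In: [price: 17, brand: Axo, origin: local], since brand is Axo.

Out, Out, Out, Out, In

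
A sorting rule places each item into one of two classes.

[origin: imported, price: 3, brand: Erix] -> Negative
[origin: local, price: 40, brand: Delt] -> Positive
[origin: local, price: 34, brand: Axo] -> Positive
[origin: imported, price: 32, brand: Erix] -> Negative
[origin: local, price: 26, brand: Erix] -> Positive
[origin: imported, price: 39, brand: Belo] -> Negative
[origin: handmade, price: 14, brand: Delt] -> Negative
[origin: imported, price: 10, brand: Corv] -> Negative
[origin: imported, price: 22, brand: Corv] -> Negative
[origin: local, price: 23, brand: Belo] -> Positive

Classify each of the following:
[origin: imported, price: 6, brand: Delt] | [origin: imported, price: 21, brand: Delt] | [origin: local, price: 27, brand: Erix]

Negative, Negative, Positive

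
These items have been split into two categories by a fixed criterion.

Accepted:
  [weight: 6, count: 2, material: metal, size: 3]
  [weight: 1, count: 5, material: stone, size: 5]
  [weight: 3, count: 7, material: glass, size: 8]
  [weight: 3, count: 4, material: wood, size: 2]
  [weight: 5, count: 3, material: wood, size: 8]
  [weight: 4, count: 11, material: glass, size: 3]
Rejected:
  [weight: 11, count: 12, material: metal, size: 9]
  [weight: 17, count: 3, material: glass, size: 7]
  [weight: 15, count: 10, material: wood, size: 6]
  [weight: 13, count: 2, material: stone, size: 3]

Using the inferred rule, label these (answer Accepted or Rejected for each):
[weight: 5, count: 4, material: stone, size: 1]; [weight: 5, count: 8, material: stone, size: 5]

Accepted, Accepted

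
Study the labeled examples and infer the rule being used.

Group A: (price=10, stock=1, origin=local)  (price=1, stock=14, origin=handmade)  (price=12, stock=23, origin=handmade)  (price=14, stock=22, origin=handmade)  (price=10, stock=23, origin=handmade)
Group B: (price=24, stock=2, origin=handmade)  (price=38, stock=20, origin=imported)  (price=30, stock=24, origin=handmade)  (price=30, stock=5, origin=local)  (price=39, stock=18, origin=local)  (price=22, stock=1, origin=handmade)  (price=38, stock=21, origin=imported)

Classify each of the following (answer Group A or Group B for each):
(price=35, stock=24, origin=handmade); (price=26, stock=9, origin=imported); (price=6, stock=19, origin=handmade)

All 'Group A' examples share one property — price ≤ 14 — and every 'Group B' example lacks it.
(price=35, stock=24, origin=handmade): Group B (price = 35). (price=26, stock=9, origin=imported): Group B (price = 26). (price=6, stock=19, origin=handmade): Group A (price = 6).

Group B, Group B, Group A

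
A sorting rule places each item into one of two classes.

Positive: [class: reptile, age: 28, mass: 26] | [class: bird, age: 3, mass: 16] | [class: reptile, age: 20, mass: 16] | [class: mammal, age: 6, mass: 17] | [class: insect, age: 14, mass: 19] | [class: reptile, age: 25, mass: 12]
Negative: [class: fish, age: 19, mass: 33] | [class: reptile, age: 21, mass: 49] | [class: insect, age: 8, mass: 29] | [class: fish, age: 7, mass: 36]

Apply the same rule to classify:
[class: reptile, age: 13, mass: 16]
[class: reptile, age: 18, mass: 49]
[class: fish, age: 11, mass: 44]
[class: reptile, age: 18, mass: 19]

The common property of the 'Positive' items is: mass ≤ 26. No 'Negative' item has it.
Positive: [class: reptile, age: 13, mass: 16], since mass = 16.
Negative: [class: reptile, age: 18, mass: 49], since mass = 49.
Negative: [class: fish, age: 11, mass: 44], since mass = 44.
Positive: [class: reptile, age: 18, mass: 19], since mass = 19.

Positive, Negative, Negative, Positive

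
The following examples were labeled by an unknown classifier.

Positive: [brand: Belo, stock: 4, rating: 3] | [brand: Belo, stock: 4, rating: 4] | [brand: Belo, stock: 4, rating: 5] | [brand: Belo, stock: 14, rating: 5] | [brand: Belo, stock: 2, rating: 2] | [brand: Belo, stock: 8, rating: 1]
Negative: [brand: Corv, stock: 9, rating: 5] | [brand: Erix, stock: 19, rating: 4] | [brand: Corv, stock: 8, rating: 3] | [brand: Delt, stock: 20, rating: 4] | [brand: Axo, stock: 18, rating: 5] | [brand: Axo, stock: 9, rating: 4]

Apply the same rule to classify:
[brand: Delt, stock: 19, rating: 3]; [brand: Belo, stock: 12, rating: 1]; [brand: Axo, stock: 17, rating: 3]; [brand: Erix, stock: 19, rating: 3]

Negative, Positive, Negative, Negative

Checking candidate rules against both groups, what survives is: brand is Belo.
[brand: Delt, stock: 19, rating: 3] — brand is Delt, hence Negative. [brand: Belo, stock: 12, rating: 1] — brand is Belo, hence Positive. [brand: Axo, stock: 17, rating: 3] — brand is Axo, hence Negative. [brand: Erix, stock: 19, rating: 3] — brand is Erix, hence Negative.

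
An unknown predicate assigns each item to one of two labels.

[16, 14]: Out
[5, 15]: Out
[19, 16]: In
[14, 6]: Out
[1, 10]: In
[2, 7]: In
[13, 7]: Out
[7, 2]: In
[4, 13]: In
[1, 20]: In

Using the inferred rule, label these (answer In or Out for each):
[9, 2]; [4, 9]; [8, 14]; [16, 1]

In, In, Out, In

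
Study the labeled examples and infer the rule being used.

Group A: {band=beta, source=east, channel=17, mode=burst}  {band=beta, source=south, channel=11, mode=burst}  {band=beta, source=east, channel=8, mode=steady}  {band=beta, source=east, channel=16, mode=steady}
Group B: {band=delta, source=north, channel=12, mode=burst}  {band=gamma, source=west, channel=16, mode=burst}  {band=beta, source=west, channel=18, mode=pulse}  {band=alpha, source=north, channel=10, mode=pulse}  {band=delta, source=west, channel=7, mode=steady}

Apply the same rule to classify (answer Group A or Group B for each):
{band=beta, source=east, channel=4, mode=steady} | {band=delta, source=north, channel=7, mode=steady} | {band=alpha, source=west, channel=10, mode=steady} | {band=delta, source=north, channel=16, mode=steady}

Group A, Group B, Group B, Group B

The rule appears to be: band is beta AND channel ≤ 17.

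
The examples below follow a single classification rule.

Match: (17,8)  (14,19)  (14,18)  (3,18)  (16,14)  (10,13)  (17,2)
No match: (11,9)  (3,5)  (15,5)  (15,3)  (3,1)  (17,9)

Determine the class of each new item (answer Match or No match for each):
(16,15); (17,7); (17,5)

Checking candidate rules against both groups, what survives is: product is even.
(16,15) → 16·15 = 240 → Match. (17,7) → 17·7 = 119 → No match. (17,5) → 17·5 = 85 → No match.

Match, No match, No match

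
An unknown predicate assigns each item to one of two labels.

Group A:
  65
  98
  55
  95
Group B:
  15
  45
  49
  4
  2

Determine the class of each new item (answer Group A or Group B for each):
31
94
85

Group B, Group A, Group A

All 'Group A' examples share one property — at least 55 — and every 'Group B' example lacks it.
31: 31 < 55 — does not fit, so Group B.
94: 94 ≥ 55 — checks out, so Group A.
85: 85 ≥ 55 — checks out, so Group A.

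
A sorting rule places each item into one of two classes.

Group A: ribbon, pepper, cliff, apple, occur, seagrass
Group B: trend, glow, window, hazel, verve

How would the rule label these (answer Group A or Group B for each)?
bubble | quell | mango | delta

The classifier is using: has a double letter.

Group A, Group A, Group B, Group B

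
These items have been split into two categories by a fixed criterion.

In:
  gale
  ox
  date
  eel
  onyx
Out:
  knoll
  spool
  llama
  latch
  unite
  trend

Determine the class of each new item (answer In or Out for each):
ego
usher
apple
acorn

In, Out, Out, Out

The distinguishing property — length ≤ 4 — holds for all the 'In' cases and none of the 'Out' cases.
ego — length 3, hence In.
usher — length 5, hence Out.
apple — length 5, hence Out.
acorn — length 5, hence Out.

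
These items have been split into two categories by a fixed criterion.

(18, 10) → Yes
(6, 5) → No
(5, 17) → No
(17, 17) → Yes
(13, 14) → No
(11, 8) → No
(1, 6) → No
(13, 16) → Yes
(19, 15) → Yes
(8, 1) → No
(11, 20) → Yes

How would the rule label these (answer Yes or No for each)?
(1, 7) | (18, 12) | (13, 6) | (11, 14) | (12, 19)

No, Yes, No, No, Yes

A rule that fits every label: sum ≥ 28 — true of each 'Yes' example, false of each 'No' one.
(1, 7) — 1+7 = 8, hence No.
(18, 12) — 18+12 = 30, hence Yes.
(13, 6) — 13+6 = 19, hence No.
(11, 14) — 11+14 = 25, hence No.
(12, 19) — 12+19 = 31, hence Yes.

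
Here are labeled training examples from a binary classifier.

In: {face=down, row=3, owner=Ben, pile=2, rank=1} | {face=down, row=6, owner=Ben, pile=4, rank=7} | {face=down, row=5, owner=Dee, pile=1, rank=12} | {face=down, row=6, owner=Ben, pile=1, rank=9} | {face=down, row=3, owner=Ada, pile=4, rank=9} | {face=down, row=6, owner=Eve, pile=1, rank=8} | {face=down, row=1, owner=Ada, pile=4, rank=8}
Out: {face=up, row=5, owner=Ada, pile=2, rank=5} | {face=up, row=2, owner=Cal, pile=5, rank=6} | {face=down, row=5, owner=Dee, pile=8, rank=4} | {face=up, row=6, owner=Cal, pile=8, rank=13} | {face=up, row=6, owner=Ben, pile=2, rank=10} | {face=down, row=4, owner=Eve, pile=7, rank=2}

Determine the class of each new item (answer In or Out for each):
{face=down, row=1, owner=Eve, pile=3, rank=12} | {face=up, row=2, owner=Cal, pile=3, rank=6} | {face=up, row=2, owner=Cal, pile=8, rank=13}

All 'In' examples share one property — face is down AND pile ≤ 4 — and every 'Out' example lacks it.
{face=down, row=1, owner=Eve, pile=3, rank=12}: face is down, pile = 3 — passes, so In. {face=up, row=2, owner=Cal, pile=3, rank=6}: face is up, pile = 3 — does not satisfy this, so Out. {face=up, row=2, owner=Cal, pile=8, rank=13}: face is up, pile = 8 — does not satisfy this, so Out.

In, Out, Out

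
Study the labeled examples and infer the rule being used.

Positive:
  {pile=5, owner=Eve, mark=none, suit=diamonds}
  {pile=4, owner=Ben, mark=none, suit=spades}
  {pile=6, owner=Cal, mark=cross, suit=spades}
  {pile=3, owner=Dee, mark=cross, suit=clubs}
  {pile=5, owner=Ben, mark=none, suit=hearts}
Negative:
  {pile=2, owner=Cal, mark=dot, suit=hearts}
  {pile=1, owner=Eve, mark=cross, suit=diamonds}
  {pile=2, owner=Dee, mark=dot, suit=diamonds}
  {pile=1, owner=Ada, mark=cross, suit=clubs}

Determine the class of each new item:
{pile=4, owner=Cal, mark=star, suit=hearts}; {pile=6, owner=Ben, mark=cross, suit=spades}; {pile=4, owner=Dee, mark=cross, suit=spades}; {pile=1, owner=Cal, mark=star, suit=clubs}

Positive, Positive, Positive, Negative

Every 'Positive' example satisfies: pile ≥ 3. None of the 'Negative' examples do.
{pile=4, owner=Cal, mark=star, suit=hearts} → pile = 4 → Positive. {pile=6, owner=Ben, mark=cross, suit=spades} → pile = 6 → Positive. {pile=4, owner=Dee, mark=cross, suit=spades} → pile = 4 → Positive. {pile=1, owner=Cal, mark=star, suit=clubs} → pile = 1 → Negative.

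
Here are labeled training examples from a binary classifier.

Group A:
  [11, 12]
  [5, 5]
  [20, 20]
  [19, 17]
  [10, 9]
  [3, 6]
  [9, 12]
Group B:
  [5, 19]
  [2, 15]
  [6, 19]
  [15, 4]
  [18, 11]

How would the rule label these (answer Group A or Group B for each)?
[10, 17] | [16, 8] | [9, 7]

Group B, Group B, Group A

The simplest hypothesis consistent with all the labels is: |first − second| ≤ 3.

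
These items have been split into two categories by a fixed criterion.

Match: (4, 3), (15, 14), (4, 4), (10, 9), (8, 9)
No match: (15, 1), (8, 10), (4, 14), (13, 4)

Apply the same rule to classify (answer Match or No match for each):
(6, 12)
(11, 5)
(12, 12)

No match, No match, Match

The classifier is using: |first − second| ≤ 1.
No match: (6, 12), since |6−12| = 6.
No match: (11, 5), since |11−5| = 6.
Match: (12, 12), since |12−12| = 0.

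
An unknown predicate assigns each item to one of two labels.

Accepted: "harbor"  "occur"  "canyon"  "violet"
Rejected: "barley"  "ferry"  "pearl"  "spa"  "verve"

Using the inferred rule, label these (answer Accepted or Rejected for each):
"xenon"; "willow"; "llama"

Accepted, Accepted, Rejected

Comparing the two groups points to one rule — contains 'o'.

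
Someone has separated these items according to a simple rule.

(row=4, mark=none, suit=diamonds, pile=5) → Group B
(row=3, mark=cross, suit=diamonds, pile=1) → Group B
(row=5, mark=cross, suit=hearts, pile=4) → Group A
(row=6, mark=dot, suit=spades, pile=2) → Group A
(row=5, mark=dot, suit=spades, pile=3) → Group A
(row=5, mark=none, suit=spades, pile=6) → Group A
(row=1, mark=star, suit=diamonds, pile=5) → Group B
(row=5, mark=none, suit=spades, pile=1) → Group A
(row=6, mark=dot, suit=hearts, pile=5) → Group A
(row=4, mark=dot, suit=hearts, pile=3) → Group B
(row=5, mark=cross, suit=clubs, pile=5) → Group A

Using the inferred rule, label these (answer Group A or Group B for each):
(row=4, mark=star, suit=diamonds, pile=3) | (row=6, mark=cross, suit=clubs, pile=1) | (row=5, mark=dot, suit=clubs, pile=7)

Group B, Group A, Group A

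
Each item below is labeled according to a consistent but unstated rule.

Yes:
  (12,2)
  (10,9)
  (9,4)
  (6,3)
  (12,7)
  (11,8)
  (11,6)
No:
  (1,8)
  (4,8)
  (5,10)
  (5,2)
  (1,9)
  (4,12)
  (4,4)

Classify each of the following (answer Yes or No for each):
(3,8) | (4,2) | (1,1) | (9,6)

No, No, No, Yes

'Yes' ⟺ first ≥ 6.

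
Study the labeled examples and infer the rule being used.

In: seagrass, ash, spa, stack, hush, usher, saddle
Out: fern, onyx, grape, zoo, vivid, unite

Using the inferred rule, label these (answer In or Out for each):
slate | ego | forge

In, Out, Out

A rule that fits every label: contains 's' — true of each 'In' example, false of each 'Out' one.
slate → has 's' → In. ego → no 's' → Out. forge → no 's' → Out.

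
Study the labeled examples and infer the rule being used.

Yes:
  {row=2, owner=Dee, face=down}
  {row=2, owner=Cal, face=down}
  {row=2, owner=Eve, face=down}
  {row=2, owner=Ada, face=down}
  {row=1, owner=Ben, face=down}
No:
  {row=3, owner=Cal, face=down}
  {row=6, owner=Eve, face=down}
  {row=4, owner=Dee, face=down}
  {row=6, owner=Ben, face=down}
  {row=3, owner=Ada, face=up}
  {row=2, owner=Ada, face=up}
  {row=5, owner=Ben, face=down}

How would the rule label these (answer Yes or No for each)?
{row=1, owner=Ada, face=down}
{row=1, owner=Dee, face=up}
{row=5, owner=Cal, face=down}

The common property of the 'Yes' items is: face is down AND row ≤ 2. No 'No' item has it.

Yes, No, No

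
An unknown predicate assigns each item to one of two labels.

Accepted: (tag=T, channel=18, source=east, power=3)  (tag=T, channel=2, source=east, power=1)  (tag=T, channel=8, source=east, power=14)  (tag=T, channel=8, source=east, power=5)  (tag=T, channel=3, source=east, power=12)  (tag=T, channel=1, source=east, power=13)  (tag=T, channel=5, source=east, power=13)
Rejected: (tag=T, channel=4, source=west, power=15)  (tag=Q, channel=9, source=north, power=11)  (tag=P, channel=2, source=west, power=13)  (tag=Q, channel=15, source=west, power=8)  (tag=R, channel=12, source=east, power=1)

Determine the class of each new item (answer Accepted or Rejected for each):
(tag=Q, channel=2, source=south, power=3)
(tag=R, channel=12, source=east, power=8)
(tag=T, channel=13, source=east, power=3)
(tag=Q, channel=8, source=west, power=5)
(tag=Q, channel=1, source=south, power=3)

The pattern is that an item is 'Accepted' exactly when: source is east AND tag is T.
Rejected: (tag=Q, channel=2, source=south, power=3), since source is south, tag is Q. Rejected: (tag=R, channel=12, source=east, power=8), since source is east, tag is R. Accepted: (tag=T, channel=13, source=east, power=3), since source is east, tag is T. Rejected: (tag=Q, channel=8, source=west, power=5), since source is west, tag is Q. Rejected: (tag=Q, channel=1, source=south, power=3), since source is south, tag is Q.

Rejected, Rejected, Accepted, Rejected, Rejected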